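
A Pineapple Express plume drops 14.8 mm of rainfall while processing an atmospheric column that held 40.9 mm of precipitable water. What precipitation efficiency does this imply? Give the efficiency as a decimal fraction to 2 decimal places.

ε ≈ 0.36

ε = rainfall / PW = 14.8 / 40.9 = 0.36.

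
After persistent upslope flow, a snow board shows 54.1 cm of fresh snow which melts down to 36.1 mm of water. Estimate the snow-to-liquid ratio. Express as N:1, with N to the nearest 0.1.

Ratio = snow depth / SWE = 541 mm / 36.1 mm = 15.0, i.e. 15.0:1.

ratio ≈ 15.0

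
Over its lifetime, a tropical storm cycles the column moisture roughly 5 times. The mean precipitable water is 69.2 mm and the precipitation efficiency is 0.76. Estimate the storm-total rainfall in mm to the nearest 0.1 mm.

rainfall ≈ 263.0 mm

Each cycle deposits ε × PW = 0.76 × 69.2 = 52.592 mm.
Over 5 cycles: 5 × 52.592 = 263.0 mm.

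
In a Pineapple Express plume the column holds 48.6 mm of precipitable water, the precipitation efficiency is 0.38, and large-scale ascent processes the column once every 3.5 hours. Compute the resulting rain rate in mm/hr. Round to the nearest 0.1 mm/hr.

Each overturning extracts ε × PW = 0.38 × 48.6 = 18.468 mm.
Rate = ε·PW / τ = 18.468 / 3.5 h = 5.3 mm/hr.

R ≈ 5.3 mm/hr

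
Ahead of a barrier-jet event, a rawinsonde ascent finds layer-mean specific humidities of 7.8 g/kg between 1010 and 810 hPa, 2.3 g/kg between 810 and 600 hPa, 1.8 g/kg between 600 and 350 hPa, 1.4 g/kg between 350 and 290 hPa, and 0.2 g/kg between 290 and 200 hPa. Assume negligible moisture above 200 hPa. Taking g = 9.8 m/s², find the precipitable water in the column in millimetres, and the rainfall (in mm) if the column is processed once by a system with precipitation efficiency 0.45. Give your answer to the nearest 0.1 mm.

Precipitable water is the column-integrated vapour mass per unit area: PW = (1/g) Σ q̄ Δp, with q in kg/kg and Δp in Pa (1 kg/m² of water = 1 mm).
Layer 1010–810 hPa: Δp = 200 hPa = 20000 Pa, q̄ = 0.0078 kg/kg → 0.0078 × 20000 / 9.8 = 15.92 mm
Layer 810–600 hPa: Δp = 210 hPa = 21000 Pa, q̄ = 0.0023 kg/kg → 0.0023 × 21000 / 9.8 = 4.93 mm
Layer 600–350 hPa: Δp = 250 hPa = 25000 Pa, q̄ = 0.0018 kg/kg → 0.0018 × 25000 / 9.8 = 4.59 mm
Layer 350–290 hPa: Δp = 60 hPa = 6000 Pa, q̄ = 0.0014 kg/kg → 0.0014 × 6000 / 9.8 = 0.86 mm
Layer 290–200 hPa: Δp = 90 hPa = 9000 Pa, q̄ = 0.0002 kg/kg → 0.0002 × 9000 / 9.8 = 0.18 mm
PW = 15.92 + 4.93 + 4.59 + 0.86 + 0.18 = 26.48 ≈ 26.5 mm.
Rainfall = ε × PW = 0.45 × 26.5 = 11.9 mm.

PW ≈ 26.5 mm; rainfall ≈ 11.9 mm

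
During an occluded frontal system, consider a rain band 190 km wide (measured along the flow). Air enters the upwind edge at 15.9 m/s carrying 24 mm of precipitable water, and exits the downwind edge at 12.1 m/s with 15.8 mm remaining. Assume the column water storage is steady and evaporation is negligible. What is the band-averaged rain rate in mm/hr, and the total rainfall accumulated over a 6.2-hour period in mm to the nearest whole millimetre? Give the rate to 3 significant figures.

Column moisture flux per unit crosswind length is F = V × PW.
Inflow: F_in = 15.9 × 24 = 381.6 mm·m/s
Outflow: F_out = 12.1 × 15.8 = 191.18 mm·m/s
Steady-state rate R = (F_in − F_out)/L = (381.6 − 191.18) / 190000 m = 1.002e-03 mm/s.
R = 1.002e-03 × 3600 = 3.61 mm/hr.
Over 6.2 h: total = 3.61 × 6.2 = 22.382 ≈ 22 mm.

R ≈ 3.61 mm/hr; total ≈ 22 mm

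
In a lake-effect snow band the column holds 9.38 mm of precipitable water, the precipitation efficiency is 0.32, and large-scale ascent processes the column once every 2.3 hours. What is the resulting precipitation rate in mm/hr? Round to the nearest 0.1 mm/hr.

R ≈ 1.3 mm/hr

Each overturning extracts ε × PW = 0.32 × 9.38 = 3.0016 mm.
Rate = ε·PW / τ = 3.0016 / 2.3 h = 1.3 mm/hr.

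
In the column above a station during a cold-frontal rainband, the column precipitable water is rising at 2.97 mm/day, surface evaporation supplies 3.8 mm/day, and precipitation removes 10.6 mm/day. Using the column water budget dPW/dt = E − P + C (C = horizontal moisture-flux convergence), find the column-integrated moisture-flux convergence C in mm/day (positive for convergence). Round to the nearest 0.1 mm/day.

dPW/dt = +2.97 mm/day.
C = dPW/dt − E + P = (+2.97) − 3.8 + 10.6 = 9.8 mm/day.

C ≈ 9.8 mm/day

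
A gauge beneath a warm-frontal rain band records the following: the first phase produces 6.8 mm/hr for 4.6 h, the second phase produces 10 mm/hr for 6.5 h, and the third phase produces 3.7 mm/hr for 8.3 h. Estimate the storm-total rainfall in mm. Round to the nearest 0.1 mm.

total ≈ 127.0 mm

Total = Σ Rᵢ Δtᵢ = 6.8 × 4.6 + 10 × 6.5 + 3.7 × 8.3
      = 31.28 + 65 + 30.71 = 127.0 mm.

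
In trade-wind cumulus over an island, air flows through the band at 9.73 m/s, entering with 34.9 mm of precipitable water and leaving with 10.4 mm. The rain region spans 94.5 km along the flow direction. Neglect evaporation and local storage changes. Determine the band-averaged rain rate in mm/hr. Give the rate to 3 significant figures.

R ≈ 9.08 mm/hr

Column moisture flux per unit crosswind length is F = V × PW.
Inflow: F_in = 9.73 × 34.9 = 339.577 mm·m/s
Outflow: F_out = 9.73 × 10.4 = 101.192 mm·m/s
Steady-state rate R = (F_in − F_out)/L = (339.577 − 101.192) / 94500 m = 2.523e-03 mm/s.
R = 2.523e-03 × 3600 = 9.08 mm/hr.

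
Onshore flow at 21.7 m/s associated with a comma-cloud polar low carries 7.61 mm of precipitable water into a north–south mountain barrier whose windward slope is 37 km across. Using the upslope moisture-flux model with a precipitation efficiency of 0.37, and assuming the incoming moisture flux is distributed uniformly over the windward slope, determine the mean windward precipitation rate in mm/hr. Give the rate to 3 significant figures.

Incoming column moisture flux per unit ridge length: F = V × PW = 21.7 × 7.61 = 165.137 mm·m/s.
Spread over the 37 km slope with efficiency ε = 0.37: R = ε·F/W = 0.37 × 165.137 / 37000 m = 1.651e-03 mm/s.
R = 1.651e-03 × 3600 = 5.94 mm/hr.

R ≈ 5.94 mm/hr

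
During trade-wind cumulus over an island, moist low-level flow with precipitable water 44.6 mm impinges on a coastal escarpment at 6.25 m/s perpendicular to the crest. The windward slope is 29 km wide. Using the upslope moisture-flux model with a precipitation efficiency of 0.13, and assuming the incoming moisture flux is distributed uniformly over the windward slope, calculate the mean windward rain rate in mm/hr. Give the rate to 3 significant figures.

Incoming column moisture flux per unit ridge length: F = V × PW = 6.25 × 44.6 = 278.75 mm·m/s.
Spread over the 29 km slope with efficiency ε = 0.13: R = ε·F/W = 0.13 × 278.75 / 29000 m = 1.250e-03 mm/s.
R = 1.250e-03 × 3600 = 4.50 mm/hr.

R ≈ 4.50 mm/hr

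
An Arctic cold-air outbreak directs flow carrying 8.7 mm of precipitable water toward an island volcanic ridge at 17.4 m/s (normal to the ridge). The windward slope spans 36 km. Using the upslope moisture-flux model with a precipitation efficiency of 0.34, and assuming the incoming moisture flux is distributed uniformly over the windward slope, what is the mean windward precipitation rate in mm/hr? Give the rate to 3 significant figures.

Incoming column moisture flux per unit ridge length: F = V × PW = 17.4 × 8.7 = 151.38 mm·m/s.
Spread over the 36 km slope with efficiency ε = 0.34: R = ε·F/W = 0.34 × 151.38 / 36000 m = 1.430e-03 mm/s.
R = 1.430e-03 × 3600 = 5.15 mm/hr.

R ≈ 5.15 mm/hr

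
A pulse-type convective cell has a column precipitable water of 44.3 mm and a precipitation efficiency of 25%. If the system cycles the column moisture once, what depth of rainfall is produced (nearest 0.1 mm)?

Rainfall = ε × PW = 0.25 × 44.3 = 11.1 mm.

rainfall ≈ 11.1 mm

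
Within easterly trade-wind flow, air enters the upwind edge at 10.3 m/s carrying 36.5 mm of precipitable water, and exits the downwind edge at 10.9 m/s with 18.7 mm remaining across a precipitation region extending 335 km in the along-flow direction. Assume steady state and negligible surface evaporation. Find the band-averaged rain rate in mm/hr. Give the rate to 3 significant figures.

Column moisture flux per unit crosswind length is F = V × PW.
Inflow: F_in = 10.3 × 36.5 = 375.95 mm·m/s
Outflow: F_out = 10.9 × 18.7 = 203.83 mm·m/s
Steady-state rate R = (F_in − F_out)/L = (375.95 − 203.83) / 335000 m = 5.138e-04 mm/s.
R = 5.138e-04 × 3600 = 1.85 mm/hr.

R ≈ 1.85 mm/hr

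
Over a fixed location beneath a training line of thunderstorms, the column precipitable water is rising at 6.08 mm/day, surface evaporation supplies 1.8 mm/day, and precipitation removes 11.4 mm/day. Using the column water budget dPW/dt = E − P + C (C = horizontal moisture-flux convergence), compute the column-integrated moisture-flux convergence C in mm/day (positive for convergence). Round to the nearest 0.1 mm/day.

dPW/dt = +6.08 mm/day.
C = dPW/dt − E + P = (+6.08) − 1.8 + 11.4 = 15.7 mm/day.

C ≈ 15.7 mm/day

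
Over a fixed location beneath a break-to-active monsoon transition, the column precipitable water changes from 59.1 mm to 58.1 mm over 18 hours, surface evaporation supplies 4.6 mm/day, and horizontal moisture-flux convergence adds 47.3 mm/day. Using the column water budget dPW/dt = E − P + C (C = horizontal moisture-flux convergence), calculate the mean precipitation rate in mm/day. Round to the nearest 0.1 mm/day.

P ≈ 53.2 mm/day

dPW/dt = (58.1 − 59.1) mm / (18/24 day) = -1.333 mm/day.
P = E + C − dPW/dt = 4.6 + (47.3) − (-1.333) = 53.2 mm/day.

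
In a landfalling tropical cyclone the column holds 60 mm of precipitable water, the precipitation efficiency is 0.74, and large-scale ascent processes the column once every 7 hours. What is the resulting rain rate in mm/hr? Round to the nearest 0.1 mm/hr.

R ≈ 6.3 mm/hr

Each overturning extracts ε × PW = 0.74 × 60 = 44.4 mm.
Rate = ε·PW / τ = 44.4 / 7 h = 6.3 mm/hr.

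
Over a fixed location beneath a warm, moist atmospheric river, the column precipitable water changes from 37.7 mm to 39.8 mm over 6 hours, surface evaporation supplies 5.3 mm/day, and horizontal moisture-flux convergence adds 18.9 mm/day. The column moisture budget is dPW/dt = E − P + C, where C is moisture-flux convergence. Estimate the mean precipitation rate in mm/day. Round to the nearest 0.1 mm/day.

P ≈ 15.8 mm/day

dPW/dt = (39.8 − 37.7) mm / (6/24 day) = +8.400 mm/day.
P = E + C − dPW/dt = 5.3 + (18.9) − (+8.400) = 15.8 mm/day.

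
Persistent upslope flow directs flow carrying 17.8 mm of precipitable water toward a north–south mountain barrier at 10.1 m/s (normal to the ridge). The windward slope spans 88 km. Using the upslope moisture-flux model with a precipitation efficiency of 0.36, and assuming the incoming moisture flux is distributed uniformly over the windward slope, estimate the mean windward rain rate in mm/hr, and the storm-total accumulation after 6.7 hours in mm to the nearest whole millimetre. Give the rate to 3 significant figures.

Incoming column moisture flux per unit ridge length: F = V × PW = 10.1 × 17.8 = 179.78 mm·m/s.
Spread over the 88 km slope with efficiency ε = 0.36: R = ε·F/W = 0.36 × 179.78 / 88000 m = 7.355e-04 mm/s.
R = 7.355e-04 × 3600 = 2.65 mm/hr.
Over 6.7 h: total = 2.65 × 6.7 = 17.755 ≈ 18 mm.

R ≈ 2.65 mm/hr; total ≈ 18 mm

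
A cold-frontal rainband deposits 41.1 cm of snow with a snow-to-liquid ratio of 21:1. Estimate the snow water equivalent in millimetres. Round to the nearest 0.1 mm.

SWE = snow depth / ratio = 41.1 cm / 21 = 1.957 cm = 19.6 mm.

SWE ≈ 19.6 mm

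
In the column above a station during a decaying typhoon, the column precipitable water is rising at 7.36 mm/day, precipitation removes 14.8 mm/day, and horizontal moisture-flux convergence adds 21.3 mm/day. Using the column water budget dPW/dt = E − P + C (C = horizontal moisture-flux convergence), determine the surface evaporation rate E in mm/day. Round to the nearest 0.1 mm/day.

dPW/dt = +7.36 mm/day.
E = dPW/dt + P − C = (+7.36) + 14.8 − (21.3) = 0.9 mm/day.

E ≈ 0.9 mm/day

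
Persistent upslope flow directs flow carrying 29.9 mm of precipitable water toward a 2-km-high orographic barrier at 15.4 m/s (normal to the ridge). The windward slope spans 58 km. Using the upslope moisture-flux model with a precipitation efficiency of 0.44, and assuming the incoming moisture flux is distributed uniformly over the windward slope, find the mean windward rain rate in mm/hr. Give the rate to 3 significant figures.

Incoming column moisture flux per unit ridge length: F = V × PW = 15.4 × 29.9 = 460.46 mm·m/s.
Spread over the 58 km slope with efficiency ε = 0.44: R = ε·F/W = 0.44 × 460.46 / 58000 m = 3.493e-03 mm/s.
R = 3.493e-03 × 3600 = 12.6 mm/hr.

R ≈ 12.6 mm/hr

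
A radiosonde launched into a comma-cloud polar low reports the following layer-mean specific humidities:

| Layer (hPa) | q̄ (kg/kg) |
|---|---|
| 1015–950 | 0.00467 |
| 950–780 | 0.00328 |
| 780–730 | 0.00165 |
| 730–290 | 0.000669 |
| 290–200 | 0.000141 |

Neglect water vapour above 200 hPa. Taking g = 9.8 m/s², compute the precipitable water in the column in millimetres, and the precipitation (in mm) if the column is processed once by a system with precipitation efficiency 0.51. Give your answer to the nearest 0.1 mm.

PW ≈ 12.8 mm; precipitation ≈ 6.5 mm

Precipitable water is the column-integrated vapour mass per unit area: PW = (1/g) Σ q̄ Δp, with q in kg/kg and Δp in Pa (1 kg/m² of water = 1 mm).
Layer 1015–950 hPa: Δp = 65 hPa = 6500 Pa, q̄ = 0.00467 kg/kg → 0.00467 × 6500 / 9.8 = 3.10 mm
Layer 950–780 hPa: Δp = 170 hPa = 17000 Pa, q̄ = 0.00328 kg/kg → 0.00328 × 17000 / 9.8 = 5.69 mm
Layer 780–730 hPa: Δp = 50 hPa = 5000 Pa, q̄ = 0.00165 kg/kg → 0.00165 × 5000 / 9.8 = 0.84 mm
Layer 730–290 hPa: Δp = 440 hPa = 44000 Pa, q̄ = 0.000669 kg/kg → 0.000669 × 44000 / 9.8 = 3.00 mm
Layer 290–200 hPa: Δp = 90 hPa = 9000 Pa, q̄ = 0.000141 kg/kg → 0.000141 × 9000 / 9.8 = 0.13 mm
PW = 3.10 + 5.69 + 0.84 + 3.00 + 0.13 = 12.76 ≈ 12.8 mm.
Precipitation = ε × PW = 0.51 × 12.8 = 6.5 mm.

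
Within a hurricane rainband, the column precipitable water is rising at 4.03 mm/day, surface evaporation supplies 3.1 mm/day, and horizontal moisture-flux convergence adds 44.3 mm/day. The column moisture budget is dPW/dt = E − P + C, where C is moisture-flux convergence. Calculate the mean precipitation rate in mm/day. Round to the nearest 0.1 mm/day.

P ≈ 43.4 mm/day

dPW/dt = +4.03 mm/day.
P = E + C − dPW/dt = 3.1 + (44.3) − (+4.03) = 43.4 mm/day.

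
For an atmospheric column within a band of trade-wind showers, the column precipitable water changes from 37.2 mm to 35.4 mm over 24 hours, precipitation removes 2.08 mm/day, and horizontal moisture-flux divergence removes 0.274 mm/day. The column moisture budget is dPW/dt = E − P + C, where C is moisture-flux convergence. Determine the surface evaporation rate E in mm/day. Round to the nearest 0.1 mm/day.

E ≈ 0.6 mm/day

dPW/dt = (35.4 − 37.2) mm / (24/24 day) = -1.800 mm/day.
E = dPW/dt + P − C = (-1.800) + 2.08 − (-0.274) = 0.6 mm/day.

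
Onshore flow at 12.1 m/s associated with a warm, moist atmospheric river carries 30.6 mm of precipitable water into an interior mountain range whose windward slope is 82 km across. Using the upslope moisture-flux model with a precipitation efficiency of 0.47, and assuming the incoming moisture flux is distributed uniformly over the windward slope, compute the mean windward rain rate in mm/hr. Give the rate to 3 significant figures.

R ≈ 7.64 mm/hr

Incoming column moisture flux per unit ridge length: F = V × PW = 12.1 × 30.6 = 370.26 mm·m/s.
Spread over the 82 km slope with efficiency ε = 0.47: R = ε·F/W = 0.47 × 370.26 / 82000 m = 2.122e-03 mm/s.
R = 2.122e-03 × 3600 = 7.64 mm/hr.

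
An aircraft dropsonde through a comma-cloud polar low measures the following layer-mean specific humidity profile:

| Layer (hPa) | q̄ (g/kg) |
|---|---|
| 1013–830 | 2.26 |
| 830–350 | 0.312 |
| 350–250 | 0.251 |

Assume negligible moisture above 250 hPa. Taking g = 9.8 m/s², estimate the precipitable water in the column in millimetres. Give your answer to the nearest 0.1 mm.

PW ≈ 6.0 mm

Precipitable water is the column-integrated vapour mass per unit area: PW = (1/g) Σ q̄ Δp, with q in kg/kg and Δp in Pa (1 kg/m² of water = 1 mm).
Layer 1013–830 hPa: Δp = 183 hPa = 18300 Pa, q̄ = 0.00226 kg/kg → 0.00226 × 18300 / 9.8 = 4.22 mm
Layer 830–350 hPa: Δp = 480 hPa = 48000 Pa, q̄ = 0.000312 kg/kg → 0.000312 × 48000 / 9.8 = 1.53 mm
Layer 350–250 hPa: Δp = 100 hPa = 10000 Pa, q̄ = 0.000251 kg/kg → 0.000251 × 10000 / 9.8 = 0.26 mm
PW = 4.22 + 1.53 + 0.26 = 6.01 ≈ 6.0 mm.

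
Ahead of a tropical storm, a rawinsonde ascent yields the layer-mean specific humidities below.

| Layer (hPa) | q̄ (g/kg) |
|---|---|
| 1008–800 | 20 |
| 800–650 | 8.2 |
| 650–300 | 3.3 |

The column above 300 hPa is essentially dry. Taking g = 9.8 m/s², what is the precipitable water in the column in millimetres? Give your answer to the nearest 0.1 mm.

Precipitable water is the column-integrated vapour mass per unit area: PW = (1/g) Σ q̄ Δp, with q in kg/kg and Δp in Pa (1 kg/m² of water = 1 mm).
Layer 1008–800 hPa: Δp = 208 hPa = 20800 Pa, q̄ = 0.02 kg/kg → 0.02 × 20800 / 9.8 = 42.45 mm
Layer 800–650 hPa: Δp = 150 hPa = 15000 Pa, q̄ = 0.0082 kg/kg → 0.0082 × 15000 / 9.8 = 12.55 mm
Layer 650–300 hPa: Δp = 350 hPa = 35000 Pa, q̄ = 0.0033 kg/kg → 0.0033 × 35000 / 9.8 = 11.79 mm
PW = 42.45 + 12.55 + 11.79 = 66.79 ≈ 66.8 mm.

PW ≈ 66.8 mm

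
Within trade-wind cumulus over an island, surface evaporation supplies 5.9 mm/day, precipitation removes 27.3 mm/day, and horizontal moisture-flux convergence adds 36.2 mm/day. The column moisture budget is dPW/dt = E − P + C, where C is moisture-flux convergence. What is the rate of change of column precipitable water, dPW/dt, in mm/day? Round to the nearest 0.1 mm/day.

dPW/dt = E − P + C = 5.9 − 27.3 + (36.2) = 14.8 mm/day.

dPW/dt ≈ 14.8 mm/day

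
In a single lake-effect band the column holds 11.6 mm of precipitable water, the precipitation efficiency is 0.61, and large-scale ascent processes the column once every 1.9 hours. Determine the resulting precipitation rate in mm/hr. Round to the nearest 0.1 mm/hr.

Each overturning extracts ε × PW = 0.61 × 11.6 = 7.076 mm.
Rate = ε·PW / τ = 7.076 / 1.9 h = 3.7 mm/hr.

R ≈ 3.7 mm/hr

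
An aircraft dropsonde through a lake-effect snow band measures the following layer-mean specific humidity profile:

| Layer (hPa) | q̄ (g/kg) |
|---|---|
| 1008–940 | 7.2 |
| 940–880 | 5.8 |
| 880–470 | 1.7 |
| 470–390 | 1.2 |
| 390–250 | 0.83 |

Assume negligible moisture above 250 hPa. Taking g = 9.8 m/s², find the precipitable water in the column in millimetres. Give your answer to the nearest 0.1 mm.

Precipitable water is the column-integrated vapour mass per unit area: PW = (1/g) Σ q̄ Δp, with q in kg/kg and Δp in Pa (1 kg/m² of water = 1 mm).
Layer 1008–940 hPa: Δp = 68 hPa = 6800 Pa, q̄ = 0.0072 kg/kg → 0.0072 × 6800 / 9.8 = 5.00 mm
Layer 940–880 hPa: Δp = 60 hPa = 6000 Pa, q̄ = 0.0058 kg/kg → 0.0058 × 6000 / 9.8 = 3.55 mm
Layer 880–470 hPa: Δp = 410 hPa = 41000 Pa, q̄ = 0.0017 kg/kg → 0.0017 × 41000 / 9.8 = 7.11 mm
Layer 470–390 hPa: Δp = 80 hPa = 8000 Pa, q̄ = 0.0012 kg/kg → 0.0012 × 8000 / 9.8 = 0.98 mm
Layer 390–250 hPa: Δp = 140 hPa = 14000 Pa, q̄ = 0.00083 kg/kg → 0.00083 × 14000 / 9.8 = 1.19 mm
PW = 5.00 + 3.55 + 7.11 + 0.98 + 1.19 = 17.83 ≈ 17.8 mm.

PW ≈ 17.8 mm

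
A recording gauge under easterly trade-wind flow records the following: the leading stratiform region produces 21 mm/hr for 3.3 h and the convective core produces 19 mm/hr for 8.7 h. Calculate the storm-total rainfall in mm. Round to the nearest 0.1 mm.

total ≈ 234.6 mm

Total = Σ Rᵢ Δtᵢ = 21 × 3.3 + 19 × 8.7
      = 69.3 + 165.3 = 234.6 mm.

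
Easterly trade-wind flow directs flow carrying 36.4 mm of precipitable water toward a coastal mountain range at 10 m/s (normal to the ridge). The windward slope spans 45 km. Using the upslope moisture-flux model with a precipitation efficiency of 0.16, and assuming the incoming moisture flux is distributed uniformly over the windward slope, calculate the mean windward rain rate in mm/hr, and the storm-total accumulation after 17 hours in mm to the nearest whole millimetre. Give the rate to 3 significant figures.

R ≈ 4.66 mm/hr; total ≈ 79 mm

Incoming column moisture flux per unit ridge length: F = V × PW = 10 × 36.4 = 364 mm·m/s.
Spread over the 45 km slope with efficiency ε = 0.16: R = ε·F/W = 0.16 × 364 / 45000 m = 1.294e-03 mm/s.
R = 1.294e-03 × 3600 = 4.66 mm/hr.
Over 17 h: total = 4.66 × 17 = 79.22 ≈ 79 mm.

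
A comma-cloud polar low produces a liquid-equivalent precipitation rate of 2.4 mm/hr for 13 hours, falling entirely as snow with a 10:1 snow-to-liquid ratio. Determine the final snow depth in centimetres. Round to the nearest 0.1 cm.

snow depth ≈ 31.2 cm

Liquid-equivalent depth = 2.4 × 13 = 31.2 mm.
Snow depth = 31.2 mm × 10 = 312 mm = 31.2 cm.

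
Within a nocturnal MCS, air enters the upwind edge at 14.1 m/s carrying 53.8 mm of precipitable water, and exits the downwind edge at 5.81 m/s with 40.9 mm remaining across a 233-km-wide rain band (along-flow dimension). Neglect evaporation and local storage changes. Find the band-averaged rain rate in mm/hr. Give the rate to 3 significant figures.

R ≈ 8.05 mm/hr

Column moisture flux per unit crosswind length is F = V × PW.
Inflow: F_in = 14.1 × 53.8 = 758.58 mm·m/s
Outflow: F_out = 5.81 × 40.9 = 237.629 mm·m/s
Steady-state rate R = (F_in − F_out)/L = (758.58 − 237.629) / 233000 m = 2.236e-03 mm/s.
R = 2.236e-03 × 3600 = 8.05 mm/hr.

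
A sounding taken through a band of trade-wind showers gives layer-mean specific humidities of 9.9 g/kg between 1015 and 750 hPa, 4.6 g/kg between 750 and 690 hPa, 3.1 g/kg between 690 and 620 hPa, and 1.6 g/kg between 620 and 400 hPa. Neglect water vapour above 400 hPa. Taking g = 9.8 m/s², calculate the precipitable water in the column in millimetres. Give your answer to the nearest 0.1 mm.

Precipitable water is the column-integrated vapour mass per unit area: PW = (1/g) Σ q̄ Δp, with q in kg/kg and Δp in Pa (1 kg/m² of water = 1 mm).
Layer 1015–750 hPa: Δp = 265 hPa = 26500 Pa, q̄ = 0.0099 kg/kg → 0.0099 × 26500 / 9.8 = 26.77 mm
Layer 750–690 hPa: Δp = 60 hPa = 6000 Pa, q̄ = 0.0046 kg/kg → 0.0046 × 6000 / 9.8 = 2.82 mm
Layer 690–620 hPa: Δp = 70 hPa = 7000 Pa, q̄ = 0.0031 kg/kg → 0.0031 × 7000 / 9.8 = 2.21 mm
Layer 620–400 hPa: Δp = 220 hPa = 22000 Pa, q̄ = 0.0016 kg/kg → 0.0016 × 22000 / 9.8 = 3.59 mm
PW = 26.77 + 2.82 + 2.21 + 3.59 = 35.39 ≈ 35.4 mm.

PW ≈ 35.4 mm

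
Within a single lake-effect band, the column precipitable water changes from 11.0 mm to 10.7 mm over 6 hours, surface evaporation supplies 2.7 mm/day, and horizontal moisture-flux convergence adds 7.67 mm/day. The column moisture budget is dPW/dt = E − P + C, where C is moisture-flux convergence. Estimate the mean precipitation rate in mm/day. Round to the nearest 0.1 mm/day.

dPW/dt = (10.7 − 11.0) mm / (6/24 day) = -1.200 mm/day.
P = E + C − dPW/dt = 2.7 + (7.67) − (-1.200) = 11.6 mm/day.

P ≈ 11.6 mm/day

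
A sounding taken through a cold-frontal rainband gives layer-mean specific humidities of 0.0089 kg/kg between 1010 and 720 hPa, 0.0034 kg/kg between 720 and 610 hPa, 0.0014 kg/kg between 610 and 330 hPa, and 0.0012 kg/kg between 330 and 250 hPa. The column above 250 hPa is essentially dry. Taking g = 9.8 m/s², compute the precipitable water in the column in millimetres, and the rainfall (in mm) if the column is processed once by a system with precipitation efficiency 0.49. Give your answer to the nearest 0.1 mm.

Precipitable water is the column-integrated vapour mass per unit area: PW = (1/g) Σ q̄ Δp, with q in kg/kg and Δp in Pa (1 kg/m² of water = 1 mm).
Layer 1010–720 hPa: Δp = 290 hPa = 29000 Pa, q̄ = 0.0089 kg/kg → 0.0089 × 29000 / 9.8 = 26.34 mm
Layer 720–610 hPa: Δp = 110 hPa = 11000 Pa, q̄ = 0.0034 kg/kg → 0.0034 × 11000 / 9.8 = 3.82 mm
Layer 610–330 hPa: Δp = 280 hPa = 28000 Pa, q̄ = 0.0014 kg/kg → 0.0014 × 28000 / 9.8 = 4.00 mm
Layer 330–250 hPa: Δp = 80 hPa = 8000 Pa, q̄ = 0.0012 kg/kg → 0.0012 × 8000 / 9.8 = 0.98 mm
PW = 26.34 + 3.82 + 4.00 + 0.98 = 35.14 ≈ 35.1 mm.
Rainfall = ε × PW = 0.49 × 35.1 = 17.2 mm.

PW ≈ 35.1 mm; rainfall ≈ 17.2 mm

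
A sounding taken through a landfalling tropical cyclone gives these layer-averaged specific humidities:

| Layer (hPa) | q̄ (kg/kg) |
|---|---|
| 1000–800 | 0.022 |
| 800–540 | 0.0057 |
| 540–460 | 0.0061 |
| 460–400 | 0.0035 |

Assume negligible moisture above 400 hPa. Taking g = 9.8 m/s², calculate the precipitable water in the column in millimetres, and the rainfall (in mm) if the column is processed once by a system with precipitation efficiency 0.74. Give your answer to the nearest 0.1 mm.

Precipitable water is the column-integrated vapour mass per unit area: PW = (1/g) Σ q̄ Δp, with q in kg/kg and Δp in Pa (1 kg/m² of water = 1 mm).
Layer 1000–800 hPa: Δp = 200 hPa = 20000 Pa, q̄ = 0.022 kg/kg → 0.022 × 20000 / 9.8 = 44.90 mm
Layer 800–540 hPa: Δp = 260 hPa = 26000 Pa, q̄ = 0.0057 kg/kg → 0.0057 × 26000 / 9.8 = 15.12 mm
Layer 540–460 hPa: Δp = 80 hPa = 8000 Pa, q̄ = 0.0061 kg/kg → 0.0061 × 8000 / 9.8 = 4.98 mm
Layer 460–400 hPa: Δp = 60 hPa = 6000 Pa, q̄ = 0.0035 kg/kg → 0.0035 × 6000 / 9.8 = 2.14 mm
PW = 44.90 + 15.12 + 4.98 + 2.14 = 67.14 ≈ 67.1 mm.
Rainfall = ε × PW = 0.74 × 67.1 = 49.7 mm.

PW ≈ 67.1 mm; rainfall ≈ 49.7 mm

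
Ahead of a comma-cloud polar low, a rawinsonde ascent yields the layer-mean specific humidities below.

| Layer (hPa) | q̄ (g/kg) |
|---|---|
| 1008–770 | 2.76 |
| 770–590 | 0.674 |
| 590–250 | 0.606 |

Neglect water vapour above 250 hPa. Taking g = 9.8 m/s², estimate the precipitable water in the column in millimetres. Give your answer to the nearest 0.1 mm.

Precipitable water is the column-integrated vapour mass per unit area: PW = (1/g) Σ q̄ Δp, with q in kg/kg and Δp in Pa (1 kg/m² of water = 1 mm).
Layer 1008–770 hPa: Δp = 238 hPa = 23800 Pa, q̄ = 0.00276 kg/kg → 0.00276 × 23800 / 9.8 = 6.70 mm
Layer 770–590 hPa: Δp = 180 hPa = 18000 Pa, q̄ = 0.000674 kg/kg → 0.000674 × 18000 / 9.8 = 1.24 mm
Layer 590–250 hPa: Δp = 340 hPa = 34000 Pa, q̄ = 0.000606 kg/kg → 0.000606 × 34000 / 9.8 = 2.10 mm
PW = 6.70 + 1.24 + 2.10 = 10.04 ≈ 10.0 mm.

PW ≈ 10.0 mm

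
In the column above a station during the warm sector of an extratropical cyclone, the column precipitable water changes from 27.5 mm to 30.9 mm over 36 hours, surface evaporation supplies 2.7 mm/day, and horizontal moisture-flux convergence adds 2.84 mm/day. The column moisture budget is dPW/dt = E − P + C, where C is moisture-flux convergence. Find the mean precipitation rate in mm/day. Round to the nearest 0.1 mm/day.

dPW/dt = (30.9 − 27.5) mm / (36/24 day) = +2.267 mm/day.
P = E + C − dPW/dt = 2.7 + (2.84) − (+2.267) = 3.3 mm/day.

P ≈ 3.3 mm/day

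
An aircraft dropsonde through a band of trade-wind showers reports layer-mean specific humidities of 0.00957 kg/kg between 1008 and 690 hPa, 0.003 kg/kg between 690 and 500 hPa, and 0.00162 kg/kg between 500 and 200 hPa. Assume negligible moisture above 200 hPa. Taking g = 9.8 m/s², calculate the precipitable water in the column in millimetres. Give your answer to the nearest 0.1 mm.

Precipitable water is the column-integrated vapour mass per unit area: PW = (1/g) Σ q̄ Δp, with q in kg/kg and Δp in Pa (1 kg/m² of water = 1 mm).
Layer 1008–690 hPa: Δp = 318 hPa = 31800 Pa, q̄ = 0.00957 kg/kg → 0.00957 × 31800 / 9.8 = 31.05 mm
Layer 690–500 hPa: Δp = 190 hPa = 19000 Pa, q̄ = 0.003 kg/kg → 0.003 × 19000 / 9.8 = 5.82 mm
Layer 500–200 hPa: Δp = 300 hPa = 30000 Pa, q̄ = 0.00162 kg/kg → 0.00162 × 30000 / 9.8 = 4.96 mm
PW = 31.05 + 5.82 + 4.96 = 41.83 ≈ 41.8 mm.

PW ≈ 41.8 mm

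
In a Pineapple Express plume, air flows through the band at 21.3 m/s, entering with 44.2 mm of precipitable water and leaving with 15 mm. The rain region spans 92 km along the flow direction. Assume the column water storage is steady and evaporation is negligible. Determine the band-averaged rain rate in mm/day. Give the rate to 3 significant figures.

Column moisture flux per unit crosswind length is F = V × PW.
Inflow: F_in = 21.3 × 44.2 = 941.46 mm·m/s
Outflow: F_out = 21.3 × 15 = 319.5 mm·m/s
Steady-state rate R = (F_in − F_out)/L = (941.46 − 319.5) / 92000 m = 6.760e-03 mm/s.
R = 6.760e-03 × 3600 × 24 = 584 mm/day.

R ≈ 584 mm/day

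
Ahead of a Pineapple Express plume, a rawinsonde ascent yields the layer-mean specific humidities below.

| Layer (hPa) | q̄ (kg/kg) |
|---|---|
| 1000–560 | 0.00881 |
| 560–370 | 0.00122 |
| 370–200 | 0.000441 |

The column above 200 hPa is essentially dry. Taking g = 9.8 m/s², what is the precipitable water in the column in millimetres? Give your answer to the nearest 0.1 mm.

PW ≈ 42.7 mm

Precipitable water is the column-integrated vapour mass per unit area: PW = (1/g) Σ q̄ Δp, with q in kg/kg and Δp in Pa (1 kg/m² of water = 1 mm).
Layer 1000–560 hPa: Δp = 440 hPa = 44000 Pa, q̄ = 0.00881 kg/kg → 0.00881 × 44000 / 9.8 = 39.56 mm
Layer 560–370 hPa: Δp = 190 hPa = 19000 Pa, q̄ = 0.00122 kg/kg → 0.00122 × 19000 / 9.8 = 2.37 mm
Layer 370–200 hPa: Δp = 170 hPa = 17000 Pa, q̄ = 0.000441 kg/kg → 0.000441 × 17000 / 9.8 = 0.77 mm
PW = 39.56 + 2.37 + 0.77 = 42.70 ≈ 42.7 mm.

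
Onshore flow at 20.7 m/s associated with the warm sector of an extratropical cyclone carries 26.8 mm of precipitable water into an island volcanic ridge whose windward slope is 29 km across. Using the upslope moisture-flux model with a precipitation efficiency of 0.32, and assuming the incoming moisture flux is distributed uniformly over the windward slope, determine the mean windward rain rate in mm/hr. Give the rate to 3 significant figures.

Incoming column moisture flux per unit ridge length: F = V × PW = 20.7 × 26.8 = 554.76 mm·m/s.
Spread over the 29 km slope with efficiency ε = 0.32: R = ε·F/W = 0.32 × 554.76 / 29000 m = 6.121e-03 mm/s.
R = 6.121e-03 × 3600 = 22.0 mm/hr.

R ≈ 22.0 mm/hr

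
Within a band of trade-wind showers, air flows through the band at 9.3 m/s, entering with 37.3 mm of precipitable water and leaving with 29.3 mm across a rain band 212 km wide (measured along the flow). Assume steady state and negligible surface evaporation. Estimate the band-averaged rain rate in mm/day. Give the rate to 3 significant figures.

R ≈ 30.3 mm/day

Column moisture flux per unit crosswind length is F = V × PW.
Inflow: F_in = 9.3 × 37.3 = 346.89 mm·m/s
Outflow: F_out = 9.3 × 29.3 = 272.49 mm·m/s
Steady-state rate R = (F_in − F_out)/L = (346.89 − 272.49) / 212000 m = 3.509e-04 mm/s.
R = 3.509e-04 × 3600 × 24 = 30.3 mm/day.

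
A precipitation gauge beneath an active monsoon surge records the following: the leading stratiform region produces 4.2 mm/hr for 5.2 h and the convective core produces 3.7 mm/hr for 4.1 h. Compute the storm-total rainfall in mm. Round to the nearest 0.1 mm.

total ≈ 37.0 mm

Total = Σ Rᵢ Δtᵢ = 4.2 × 5.2 + 3.7 × 4.1
      = 21.84 + 15.17 = 37.0 mm.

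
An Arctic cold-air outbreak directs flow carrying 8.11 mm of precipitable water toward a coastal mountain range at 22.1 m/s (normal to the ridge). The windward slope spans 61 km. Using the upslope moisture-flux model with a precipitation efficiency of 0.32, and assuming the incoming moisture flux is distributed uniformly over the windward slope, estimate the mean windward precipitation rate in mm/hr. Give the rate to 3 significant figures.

R ≈ 3.38 mm/hr

Incoming column moisture flux per unit ridge length: F = V × PW = 22.1 × 8.11 = 179.231 mm·m/s.
Spread over the 61 km slope with efficiency ε = 0.32: R = ε·F/W = 0.32 × 179.231 / 61000 m = 9.402e-04 mm/s.
R = 9.402e-04 × 3600 = 3.38 mm/hr.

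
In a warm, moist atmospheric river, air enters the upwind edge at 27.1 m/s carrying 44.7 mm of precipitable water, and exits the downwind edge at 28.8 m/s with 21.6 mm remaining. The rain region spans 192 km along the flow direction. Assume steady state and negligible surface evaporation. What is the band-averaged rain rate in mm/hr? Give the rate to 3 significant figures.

R ≈ 11.0 mm/hr

Column moisture flux per unit crosswind length is F = V × PW.
Inflow: F_in = 27.1 × 44.7 = 1211.37 mm·m/s
Outflow: F_out = 28.8 × 21.6 = 622.08 mm·m/s
Steady-state rate R = (F_in − F_out)/L = (1211.37 − 622.08) / 192000 m = 3.069e-03 mm/s.
R = 3.069e-03 × 3600 = 11.0 mm/hr.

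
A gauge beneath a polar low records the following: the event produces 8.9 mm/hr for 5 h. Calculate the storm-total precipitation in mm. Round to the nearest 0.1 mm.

Total = Σ Rᵢ Δtᵢ = 8.9 × 5
      = 44.5 = 44.5 mm.

total ≈ 44.5 mm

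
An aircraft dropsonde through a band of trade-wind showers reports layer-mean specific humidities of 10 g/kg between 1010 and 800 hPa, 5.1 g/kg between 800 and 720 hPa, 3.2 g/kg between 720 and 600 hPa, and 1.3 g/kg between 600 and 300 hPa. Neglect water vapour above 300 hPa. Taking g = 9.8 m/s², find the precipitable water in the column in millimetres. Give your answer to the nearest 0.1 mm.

PW ≈ 33.5 mm

Precipitable water is the column-integrated vapour mass per unit area: PW = (1/g) Σ q̄ Δp, with q in kg/kg and Δp in Pa (1 kg/m² of water = 1 mm).
Layer 1010–800 hPa: Δp = 210 hPa = 21000 Pa, q̄ = 0.01 kg/kg → 0.01 × 21000 / 9.8 = 21.43 mm
Layer 800–720 hPa: Δp = 80 hPa = 8000 Pa, q̄ = 0.0051 kg/kg → 0.0051 × 8000 / 9.8 = 4.16 mm
Layer 720–600 hPa: Δp = 120 hPa = 12000 Pa, q̄ = 0.0032 kg/kg → 0.0032 × 12000 / 9.8 = 3.92 mm
Layer 600–300 hPa: Δp = 300 hPa = 30000 Pa, q̄ = 0.0013 kg/kg → 0.0013 × 30000 / 9.8 = 3.98 mm
PW = 21.43 + 4.16 + 3.92 + 3.98 = 33.49 ≈ 33.5 mm.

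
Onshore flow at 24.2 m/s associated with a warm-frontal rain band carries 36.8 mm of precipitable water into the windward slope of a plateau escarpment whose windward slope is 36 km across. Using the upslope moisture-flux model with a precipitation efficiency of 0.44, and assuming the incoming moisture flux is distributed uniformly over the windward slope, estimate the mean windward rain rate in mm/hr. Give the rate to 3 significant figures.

R ≈ 39.2 mm/hr

Incoming column moisture flux per unit ridge length: F = V × PW = 24.2 × 36.8 = 890.56 mm·m/s.
Spread over the 36 km slope with efficiency ε = 0.44: R = ε·F/W = 0.44 × 890.56 / 36000 m = 1.088e-02 mm/s.
R = 1.088e-02 × 3600 = 39.2 mm/hr.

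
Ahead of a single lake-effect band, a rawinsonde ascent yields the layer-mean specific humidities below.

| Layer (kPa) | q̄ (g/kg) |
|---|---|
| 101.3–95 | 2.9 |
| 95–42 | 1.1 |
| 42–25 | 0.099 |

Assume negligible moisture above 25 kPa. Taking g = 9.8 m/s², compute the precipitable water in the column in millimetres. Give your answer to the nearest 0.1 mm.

PW ≈ 8.0 mm

Precipitable water is the column-integrated vapour mass per unit area: PW = (1/g) Σ q̄ Δp, with q in kg/kg and Δp in Pa (1 kg/m² of water = 1 mm).
Layer 101.3–95 kPa: Δp = 63 hPa = 6300 Pa, q̄ = 0.0029 kg/kg → 0.0029 × 6300 / 9.8 = 1.86 mm
Layer 95–42 kPa: Δp = 530 hPa = 53000 Pa, q̄ = 0.0011 kg/kg → 0.0011 × 53000 / 9.8 = 5.95 mm
Layer 42–25 kPa: Δp = 170 hPa = 17000 Pa, q̄ = 9.9e-05 kg/kg → 9.9e-05 × 17000 / 9.8 = 0.17 mm
PW = 1.86 + 5.95 + 0.17 = 7.98 ≈ 8.0 mm.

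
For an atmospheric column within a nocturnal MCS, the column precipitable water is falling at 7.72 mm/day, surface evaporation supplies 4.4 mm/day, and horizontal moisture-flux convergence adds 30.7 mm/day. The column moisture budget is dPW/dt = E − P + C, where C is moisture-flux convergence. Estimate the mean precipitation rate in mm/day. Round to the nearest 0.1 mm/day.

dPW/dt = -7.72 mm/day.
P = E + C − dPW/dt = 4.4 + (30.7) − (-7.72) = 42.8 mm/day.

P ≈ 42.8 mm/day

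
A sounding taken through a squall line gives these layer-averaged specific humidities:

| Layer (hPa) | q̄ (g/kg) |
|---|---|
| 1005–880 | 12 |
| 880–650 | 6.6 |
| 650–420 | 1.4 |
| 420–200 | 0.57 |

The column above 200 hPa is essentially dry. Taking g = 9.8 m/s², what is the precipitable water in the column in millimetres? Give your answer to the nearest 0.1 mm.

PW ≈ 35.4 mm

Precipitable water is the column-integrated vapour mass per unit area: PW = (1/g) Σ q̄ Δp, with q in kg/kg and Δp in Pa (1 kg/m² of water = 1 mm).
Layer 1005–880 hPa: Δp = 125 hPa = 12500 Pa, q̄ = 0.012 kg/kg → 0.012 × 12500 / 9.8 = 15.31 mm
Layer 880–650 hPa: Δp = 230 hPa = 23000 Pa, q̄ = 0.0066 kg/kg → 0.0066 × 23000 / 9.8 = 15.49 mm
Layer 650–420 hPa: Δp = 230 hPa = 23000 Pa, q̄ = 0.0014 kg/kg → 0.0014 × 23000 / 9.8 = 3.29 mm
Layer 420–200 hPa: Δp = 220 hPa = 22000 Pa, q̄ = 0.00057 kg/kg → 0.00057 × 22000 / 9.8 = 1.28 mm
PW = 15.31 + 15.49 + 3.29 + 1.28 = 35.37 ≈ 35.4 mm.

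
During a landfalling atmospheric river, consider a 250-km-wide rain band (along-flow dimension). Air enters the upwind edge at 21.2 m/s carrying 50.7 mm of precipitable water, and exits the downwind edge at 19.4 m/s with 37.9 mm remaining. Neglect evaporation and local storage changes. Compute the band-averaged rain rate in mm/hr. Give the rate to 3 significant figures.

Column moisture flux per unit crosswind length is F = V × PW.
Inflow: F_in = 21.2 × 50.7 = 1074.84 mm·m/s
Outflow: F_out = 19.4 × 37.9 = 735.26 mm·m/s
Steady-state rate R = (F_in − F_out)/L = (1074.84 − 735.26) / 250000 m = 1.358e-03 mm/s.
R = 1.358e-03 × 3600 = 4.89 mm/hr.

R ≈ 4.89 mm/hr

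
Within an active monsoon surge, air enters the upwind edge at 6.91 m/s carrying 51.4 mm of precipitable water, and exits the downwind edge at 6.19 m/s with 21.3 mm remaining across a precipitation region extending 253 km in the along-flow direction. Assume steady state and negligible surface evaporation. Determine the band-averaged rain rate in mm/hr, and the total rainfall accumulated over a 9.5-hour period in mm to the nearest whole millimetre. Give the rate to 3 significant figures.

R ≈ 3.18 mm/hr; total ≈ 30 mm

Column moisture flux per unit crosswind length is F = V × PW.
Inflow: F_in = 6.91 × 51.4 = 355.174 mm·m/s
Outflow: F_out = 6.19 × 21.3 = 131.847 mm·m/s
Steady-state rate R = (F_in − F_out)/L = (355.174 − 131.847) / 253000 m = 8.827e-04 mm/s.
R = 8.827e-04 × 3600 = 3.18 mm/hr.
Over 9.5 h: total = 3.18 × 9.5 = 30.21 ≈ 30 mm.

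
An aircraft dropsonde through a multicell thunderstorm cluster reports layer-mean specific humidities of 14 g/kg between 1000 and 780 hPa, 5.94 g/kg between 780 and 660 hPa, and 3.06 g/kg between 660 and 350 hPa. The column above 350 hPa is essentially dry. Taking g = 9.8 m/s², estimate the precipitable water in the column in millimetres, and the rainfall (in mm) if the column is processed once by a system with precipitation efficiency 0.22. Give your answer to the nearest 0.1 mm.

Precipitable water is the column-integrated vapour mass per unit area: PW = (1/g) Σ q̄ Δp, with q in kg/kg and Δp in Pa (1 kg/m² of water = 1 mm).
Layer 1000–780 hPa: Δp = 220 hPa = 22000 Pa, q̄ = 0.014 kg/kg → 0.014 × 22000 / 9.8 = 31.43 mm
Layer 780–660 hPa: Δp = 120 hPa = 12000 Pa, q̄ = 0.00594 kg/kg → 0.00594 × 12000 / 9.8 = 7.27 mm
Layer 660–350 hPa: Δp = 310 hPa = 31000 Pa, q̄ = 0.00306 kg/kg → 0.00306 × 31000 / 9.8 = 9.68 mm
PW = 31.43 + 7.27 + 9.68 = 48.38 ≈ 48.4 mm.
Rainfall = ε × PW = 0.22 × 48.4 = 10.6 mm.

PW ≈ 48.4 mm; rainfall ≈ 10.6 mm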